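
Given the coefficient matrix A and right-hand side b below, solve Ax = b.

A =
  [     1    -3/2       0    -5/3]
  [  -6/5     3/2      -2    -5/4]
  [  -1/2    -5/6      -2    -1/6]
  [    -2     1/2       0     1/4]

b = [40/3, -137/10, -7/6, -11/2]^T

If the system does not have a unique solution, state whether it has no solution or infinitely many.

x_1 = 1, x_2 = -6, x_3 = 3, x_4 = -2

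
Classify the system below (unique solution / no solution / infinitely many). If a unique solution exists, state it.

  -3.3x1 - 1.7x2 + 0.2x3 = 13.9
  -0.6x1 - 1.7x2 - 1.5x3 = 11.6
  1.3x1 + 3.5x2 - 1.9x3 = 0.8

Row-reduce the augmented matrix:
R1 ← R1 / (-33/10).
R2 ← R2 + 3/5·R1.
R3 ← R3 − 13/10·R1.
R2 ← R2 / (-153/110).
R1 ← R1 − 17/33·R2.
R3 ← R3 − 467/165·R2.
R3 ← R3 / (-22709/4590).
R1 ← R1 + 17/27·R3.
R2 ← R2 − 169/153·R3.
Reading off the reduced rows gives x1 = -4, x2 = -1, x3 = -5.

x1 = -4, x2 = -1, x3 = -5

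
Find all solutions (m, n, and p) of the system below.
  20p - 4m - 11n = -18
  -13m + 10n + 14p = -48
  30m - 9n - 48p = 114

infinitely many solutions

Row-reduce:
R1 ← R1 / (-4).
R2 ← R2 + 13·R1.
R3 ← R3 − 30·R1.
R2 ← R2 / (183/4).
R1 ← R1 − 11/4·R2.
R3 ← R3 + 183/2·R2.
Rank is 2 with 3 unknowns, leaving p free.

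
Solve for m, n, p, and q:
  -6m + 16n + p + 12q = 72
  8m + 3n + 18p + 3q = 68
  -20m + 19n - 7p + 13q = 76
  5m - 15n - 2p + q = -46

m = -2, n = 2, p = 4, q = 2

Row-reduce the augmented matrix:
R1 ← R1 / (-6).
R2 ← R2 − 8·R1.
R3 ← R3 + 20·R1.
R4 ← R4 − 5·R1.
R2 ← R2 / (73/3).
R1 ← R1 + 8/3·R2.
R3 ← R3 + 103/3·R2.
R4 ← R4 + 5/3·R2.
R3 ← R3 / (1237/73).
R1 ← R1 − 285/146·R3.
R2 ← R2 − 58/73·R3.
R4 ← R4 − 23/146·R3.
R4 ← R4 / (15219/1237).
R1 ← R1 − 129/1237·R4.
R2 ← R2 − 977/1237·R4.
R3 ← R3 + 14/1237·R4.
Reading off the reduced rows gives m = -2, n = 2, p = 4, q = 2.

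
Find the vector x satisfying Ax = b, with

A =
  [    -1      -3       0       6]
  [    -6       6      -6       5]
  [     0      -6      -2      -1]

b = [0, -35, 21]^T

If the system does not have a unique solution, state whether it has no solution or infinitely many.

infinitely many solutions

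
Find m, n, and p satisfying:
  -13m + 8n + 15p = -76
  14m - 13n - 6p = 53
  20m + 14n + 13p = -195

m = -3, n = -5, p = -5

Row-reduce the augmented matrix:
R1 ← R1 / (-13).
R2 ← R2 − 14·R1.
R3 ← R3 − 20·R1.
R2 ← R2 / (-57/13).
R1 ← R1 + 8/13·R2.
R3 ← R3 − 342/13·R2.
R3 ← R3 / (97).
R1 ← R1 + 49/19·R3.
R2 ← R2 + 44/19·R3.
Reading off the reduced rows gives m = -3, n = -5, p = -5.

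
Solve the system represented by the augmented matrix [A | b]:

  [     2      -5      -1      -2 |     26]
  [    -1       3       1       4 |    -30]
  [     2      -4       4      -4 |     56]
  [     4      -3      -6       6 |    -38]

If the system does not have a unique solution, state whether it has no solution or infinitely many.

Row-reduce the augmented matrix:
R1 ← R1 / (2).
R2 ← R2 + 1·R1.
R3 ← R3 − 2·R1.
R4 ← R4 − 4·R1.
R2 ← R2 / (1/2).
R1 ← R1 + 5/2·R2.
R3 ← R3 − 1·R2.
R4 ← R4 − 7·R2.
R3 ← R3 / (4).
R1 ← R1 − 2·R3.
R2 ← R2 − 1·R3.
R4 ← R4 + 11·R3.
R4 ← R4 / (-54).
R1 ← R1 − 18·R4.
R2 ← R2 − 8·R4.
R3 ← R3 + 2·R4.
Reading off the reduced rows gives x_1 = 4, x_2 = -2, x_3 = 4, x_4 = -6.

x_1 = 4, x_2 = -2, x_3 = 4, x_4 = -6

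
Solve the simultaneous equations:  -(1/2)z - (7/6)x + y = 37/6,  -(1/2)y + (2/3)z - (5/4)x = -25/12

infinitely many solutions

Row-reduce:
R1 ← R1 / (-7/6).
R2 ← R2 + 5/4·R1.
R2 ← R2 / (-11/7).
R1 ← R1 + 6/7·R2.
Rank is 2 with 3 unknowns, leaving z free.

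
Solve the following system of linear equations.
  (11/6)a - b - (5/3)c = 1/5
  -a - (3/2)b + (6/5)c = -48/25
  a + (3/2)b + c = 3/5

Row-reduce the augmented matrix:
R1 ← R1 / (11/6).
R2 ← R2 + 1·R1.
R3 ← R3 − 1·R1.
R2 ← R2 / (-45/22).
R1 ← R1 + 6/11·R2.
R3 ← R3 − 45/22·R2.
R3 ← R3 / (11/5).
R1 ← R1 + 74/75·R3.
R2 ← R2 + 32/225·R3.
Reading off the reduced rows gives a = 0, b = 4/5, c = -3/5.

a = 0, b = 4/5, c = -3/5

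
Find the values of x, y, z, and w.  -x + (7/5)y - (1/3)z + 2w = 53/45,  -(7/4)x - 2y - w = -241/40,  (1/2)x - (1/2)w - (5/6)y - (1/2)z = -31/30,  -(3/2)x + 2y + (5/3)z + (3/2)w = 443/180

Row-reduce the augmented matrix:
R1 ← R1 / (-1).
R2 ← R2 + 7/4·R1.
R3 ← R3 − 1/2·R1.
R4 ← R4 + 3/2·R1.
R2 ← R2 / (-89/20).
R1 ← R1 + 7/5·R2.
R3 ← R3 + 2/15·R2.
R4 ← R4 + 1/10·R2.
R3 ← R3 / (-548/801).
R1 ← R1 − 40/267·R3.
R2 ← R2 + 35/267·R3.
R4 ← R4 − 575/267·R3.
R4 ← R4 / (657/1096).
R1 ← R1 + 61/137·R4.
R2 ← R2 − 975/1096·R4.
R3 ← R3 + 1017/1096·R4.
Reading off the reduced rows gives x = 3/2, y = 3/2, z = 2/3, w = 2/5.

x = 3/2, y = 3/2, z = 2/3, w = 2/5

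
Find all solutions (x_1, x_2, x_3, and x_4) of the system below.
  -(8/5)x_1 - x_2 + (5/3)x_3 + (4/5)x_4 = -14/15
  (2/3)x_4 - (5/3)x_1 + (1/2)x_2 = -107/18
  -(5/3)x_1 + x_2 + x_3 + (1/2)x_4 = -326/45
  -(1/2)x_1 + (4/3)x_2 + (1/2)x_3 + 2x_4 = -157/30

x_1 = 8/3, x_2 = -3, x_3 = 1/5, x_4 = 0

Row-reduce the augmented matrix:
R1 ← R1 / (-8/5).
R2 ← R2 + 5/3·R1.
R3 ← R3 + 5/3·R1.
R4 ← R4 + 1/2·R1.
R2 ← R2 / (37/24).
R1 ← R1 − 5/8·R2.
R3 ← R3 − 49/24·R2.
R4 ← R4 − 79/48·R2.
R3 ← R3 / (347/222).
R1 ← R1 + 25/74·R3.
R2 ← R2 + 125/111·R3.
R4 ← R4 − 2441/1332·R3.
R4 ← R4 / (25733/12492).
R1 ← R1 + 317/694·R4.
R2 ← R2 + 197/1041·R4.
R3 ← R3 + 25/347·R4.
Reading off the reduced rows gives x_1 = 8/3, x_2 = -3, x_3 = 1/5, x_4 = 0.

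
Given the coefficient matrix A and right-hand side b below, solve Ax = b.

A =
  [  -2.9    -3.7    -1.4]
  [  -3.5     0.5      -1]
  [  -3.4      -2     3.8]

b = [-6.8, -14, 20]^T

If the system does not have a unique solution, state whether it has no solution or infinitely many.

x_1 = 2, x_2 = -2, x_3 = 6

Row-reduce the augmented matrix:
R1 ← R1 / (-29/10).
R2 ← R2 + 7/2·R1.
R3 ← R3 + 17/5·R1.
R2 ← R2 / (144/29).
R1 ← R1 − 37/29·R2.
R3 ← R3 − 339/145·R2.
R3 ← R3 / (307/60).
R1 ← R1 − 11/36·R3.
R2 ← R2 − 5/36·R3.
Reading off the reduced rows gives x_1 = 2, x_2 = -2, x_3 = 6.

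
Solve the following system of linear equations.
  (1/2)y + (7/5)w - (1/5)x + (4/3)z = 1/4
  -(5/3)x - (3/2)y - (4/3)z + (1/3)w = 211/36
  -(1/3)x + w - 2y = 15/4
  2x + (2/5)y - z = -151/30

x = -9/4, y = -4/3, z = 0, w = 1/3

Row-reduce the augmented matrix:
R1 ← R1 / (-1/5).
R2 ← R2 + 5/3·R1.
R3 ← R3 + 1/3·R1.
R4 ← R4 − 2·R1.
R2 ← R2 / (-17/3).
R1 ← R1 + 5/2·R2.
R3 ← R3 + 17/6·R2.
R4 ← R4 − 27/5·R2.
R3 ← R3 / (4).
R1 ← R1 + 20/17·R3.
R2 ← R2 − 112/51·R3.
R4 ← R4 − 121/255·R3.
R4 ← R4 / (8219/3060).
R1 ← R1 + 37/51·R4.
R2 ← R2 + 58/153·R4.
R3 ← R3 − 13/12·R4.
Reading off the reduced rows gives x = -9/4, y = -4/3, z = 0, w = 1/3.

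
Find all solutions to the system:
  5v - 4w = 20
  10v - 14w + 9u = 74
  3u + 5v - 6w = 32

Row-reduce:
Swap R1 and R2.
R1 ← R1 / (9).
R3 ← R3 − 3·R1.
R2 ← R2 / (5).
R1 ← R1 − 10/9·R2.
R3 ← R3 − 5/3·R2.
Row 3 reduces to 0 = 2/3, a contradiction. The system is inconsistent.

no solution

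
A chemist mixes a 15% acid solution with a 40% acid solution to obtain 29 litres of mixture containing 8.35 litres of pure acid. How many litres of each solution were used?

Let a = litres of solution A, b = litres of solution B.
  a + b = 29
  (3/20)a + (2/5)b = 167/20
From equation 1: a = 29 − b.
Substitute into equation 2 and solve: b = 16.
Then a = 13.

litres of solution A: 13, litres of solution B: 16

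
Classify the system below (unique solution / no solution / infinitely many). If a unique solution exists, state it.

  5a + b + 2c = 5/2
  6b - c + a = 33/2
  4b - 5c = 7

a = -1/2, b = 3, c = 1

Row-reduce the augmented matrix:
R1 ← R1 / (5).
R2 ← R2 − 1·R1.
R2 ← R2 / (29/5).
R1 ← R1 − 1/5·R2.
R3 ← R3 − 4·R2.
R3 ← R3 / (-117/29).
R1 ← R1 − 13/29·R3.
R2 ← R2 + 7/29·R3.
Reading off the reduced rows gives a = -1/2, b = 3, c = 1.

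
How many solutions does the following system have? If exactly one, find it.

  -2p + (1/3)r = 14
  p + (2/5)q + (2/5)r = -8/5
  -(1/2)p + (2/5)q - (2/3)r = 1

Row-reduce the augmented matrix:
R1 ← R1 / (-2).
R2 ← R2 − 1·R1.
R3 ← R3 + 1/2·R1.
R2 ← R2 / (2/5).
R3 ← R3 − 2/5·R2.
R3 ← R3 / (-79/60).
R1 ← R1 + 1/6·R3.
R2 ← R2 − 17/12·R3.
Reading off the reduced rows gives p = -6, q = 5, r = 6.

p = -6, q = 5, r = 6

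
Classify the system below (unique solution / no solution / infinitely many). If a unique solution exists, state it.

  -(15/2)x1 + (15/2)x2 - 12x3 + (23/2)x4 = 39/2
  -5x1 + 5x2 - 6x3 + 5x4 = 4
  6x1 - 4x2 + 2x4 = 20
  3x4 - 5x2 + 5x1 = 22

no solution

Row-reduce:
R1 ← R1 / (-15/2).
R2 ← R2 + 5·R1.
R3 ← R3 − 6·R1.
R4 ← R4 − 5·R1.
Swap R2 and R3.
R2 ← R2 / (2).
R1 ← R1 + 1·R2.
R3 ← R3 / (2).
R1 ← R1 + 16/5·R3.
R2 ← R2 + 24/5·R3.
R4 ← R4 + 8·R3.
Row 4 reduces to 0 = -1, a contradiction. The system is inconsistent.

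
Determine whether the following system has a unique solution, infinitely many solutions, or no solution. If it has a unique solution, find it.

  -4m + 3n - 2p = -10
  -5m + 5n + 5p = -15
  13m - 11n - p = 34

Row-reduce:
R1 ← R1 / (-4).
R2 ← R2 + 5·R1.
R3 ← R3 − 13·R1.
R2 ← R2 / (5/4).
R1 ← R1 + 3/4·R2.
R3 ← R3 + 5/4·R2.
Row 3 reduces to 0 = -1, a contradiction. The system is inconsistent.

no solution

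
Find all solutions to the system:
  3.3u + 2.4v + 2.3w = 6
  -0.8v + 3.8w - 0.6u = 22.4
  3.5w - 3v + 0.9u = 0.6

u = -6, v = 5, w = 6

Row-reduce the augmented matrix:
R1 ← R1 / (33/10).
R2 ← R2 + 3/5·R1.
R3 ← R3 − 9/10·R1.
R2 ← R2 / (-4/11).
R1 ← R1 − 8/11·R2.
R3 ← R3 + 201/55·R2.
R3 ← R3 / (-988/25).
R1 ← R1 − 137/15·R3.
R2 ← R2 + 58/5·R3.
Reading off the reduced rows gives u = -6, v = 5, w = 6.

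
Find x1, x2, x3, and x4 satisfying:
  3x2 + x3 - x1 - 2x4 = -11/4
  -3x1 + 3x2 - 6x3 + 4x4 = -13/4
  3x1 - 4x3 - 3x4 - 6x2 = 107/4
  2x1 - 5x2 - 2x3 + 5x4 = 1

x1 = -1/4, x2 = -2, x3 = -2, x4 = -5/2

Row-reduce the augmented matrix:
R1 ← R1 / (-1).
R2 ← R2 + 3·R1.
R3 ← R3 − 3·R1.
R4 ← R4 − 2·R1.
R2 ← R2 / (-6).
R1 ← R1 + 3·R2.
R3 ← R3 − 3·R2.
R4 ← R4 − 1·R2.
R3 ← R3 / (-11/2).
R1 ← R1 − 7/2·R3.
R2 ← R2 − 3/2·R3.
R4 ← R4 + 3/2·R3.
R4 ← R4 / (124/33).
R1 ← R1 + 61/11·R4.
R2 ← R2 + 91/33·R4.
R3 ← R3 − 8/11·R4.
Reading off the reduced rows gives x1 = -1/4, x2 = -2, x3 = -2, x4 = -5/2.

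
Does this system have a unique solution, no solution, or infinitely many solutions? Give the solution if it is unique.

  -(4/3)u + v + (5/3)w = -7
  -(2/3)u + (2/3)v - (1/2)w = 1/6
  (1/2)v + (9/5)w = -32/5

u = 0, v = -2, w = -3

Row-reduce the augmented matrix:
R1 ← R1 / (-4/3).
R2 ← R2 + 2/3·R1.
R2 ← R2 / (1/6).
R1 ← R1 + 3/4·R2.
R3 ← R3 − 1/2·R2.
R3 ← R3 / (29/5).
R1 ← R1 + 29/4·R3.
R2 ← R2 + 8·R3.
Reading off the reduced rows gives u = 0, v = -2, w = -3.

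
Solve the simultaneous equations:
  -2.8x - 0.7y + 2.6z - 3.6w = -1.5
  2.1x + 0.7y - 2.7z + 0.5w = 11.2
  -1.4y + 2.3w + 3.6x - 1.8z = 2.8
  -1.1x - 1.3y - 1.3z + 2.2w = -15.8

x = 4, y = 3, z = -1, w = -4

Row-reduce the augmented matrix:
R1 ← R1 / (-14/5).
R2 ← R2 − 21/10·R1.
R3 ← R3 − 18/5·R1.
R4 ← R4 + 11/10·R1.
R2 ← R2 / (7/40).
R1 ← R1 − 1/4·R2.
R3 ← R3 + 23/10·R2.
R4 ← R4 + 41/40·R2.
R3 ← R3 / (-291/35).
R1 ← R1 − 1/7·R3.
R2 ← R2 + 30/7·R3.
R4 ← R4 + 47/7·R3.
R4 ← R4 / (54181/3395).
R1 ← R1 − 755/194·R4.
R2 ← R2 − 2399/679·R4.
R3 ← R3 − 729/194·R4.
Reading off the reduced rows gives x = 4, y = 3, z = -1, w = -4.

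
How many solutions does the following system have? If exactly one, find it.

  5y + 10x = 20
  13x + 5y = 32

x = 4, y = -4

Row-reduce the augmented matrix:
R1 ← R1 / (10).
R2 ← R2 − 13·R1.
R2 ← R2 / (-3/2).
R1 ← R1 − 1/2·R2.
Reading off the reduced rows gives x = 4, y = -4.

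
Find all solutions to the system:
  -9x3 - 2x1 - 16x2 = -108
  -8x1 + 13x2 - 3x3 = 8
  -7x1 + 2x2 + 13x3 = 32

x1 = 4, x2 = 4, x3 = 4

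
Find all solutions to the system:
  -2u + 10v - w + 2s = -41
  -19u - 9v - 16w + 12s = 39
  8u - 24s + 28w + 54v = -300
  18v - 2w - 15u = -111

infinitely many solutions

Row-reduce:
R1 ← R1 / (-2).
R2 ← R2 + 19·R1.
R3 ← R3 − 8·R1.
R4 ← R4 + 15·R1.
R2 ← R2 / (-104).
R1 ← R1 + 5·R2.
R3 ← R3 − 94·R2.
R4 ← R4 + 57·R2.
R3 ← R3 / (145/8).
R1 ← R1 − 13/16·R3.
R2 ← R2 − 1/16·R3.
R4 ← R4 − 145/16·R3.
Rank is 3 with 4 unknowns, leaving s free.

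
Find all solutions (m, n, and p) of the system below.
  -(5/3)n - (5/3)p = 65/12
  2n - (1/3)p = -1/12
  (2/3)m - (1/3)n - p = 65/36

m = -5/3, n = -1/2, p = -11/4

Row-reduce the augmented matrix:
Swap R1 and R3.
R1 ← R1 / (2/3).
R2 ← R2 / (2).
R1 ← R1 + 1/2·R2.
R3 ← R3 + 5/3·R2.
R3 ← R3 / (-35/18).
R1 ← R1 + 19/12·R3.
R2 ← R2 + 1/6·R3.
Reading off the reduced rows gives m = -5/3, n = -1/2, p = -11/4.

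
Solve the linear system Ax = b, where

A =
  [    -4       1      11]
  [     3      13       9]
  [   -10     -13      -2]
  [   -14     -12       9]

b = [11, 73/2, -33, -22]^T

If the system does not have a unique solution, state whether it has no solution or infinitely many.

Row-reduce the augmented matrix:
R1 ← R1 / (-4).
R2 ← R2 − 3·R1.
R3 ← R3 + 10·R1.
R4 ← R4 + 14·R1.
R2 ← R2 / (55/4).
R1 ← R1 + 1/4·R2.
R3 ← R3 + 31/2·R2.
R4 ← R4 + 31/2·R2.
R3 ← R3 / (-553/55).
R1 ← R1 + 134/55·R3.
R2 ← R2 − 69/55·R3.
R4 ← R4 + 553/55·R3.
R4 reduces to 0 = 0, so the extra equation is consistent.
Reading off the reduced rows gives x_1 = 1/2, x_2 = 2, x_3 = 1.

x_1 = 1/2, x_2 = 2, x_3 = 1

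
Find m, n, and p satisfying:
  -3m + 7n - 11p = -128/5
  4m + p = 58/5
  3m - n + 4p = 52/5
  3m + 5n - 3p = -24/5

m = 3, n = -3, p = -2/5

Row-reduce the augmented matrix:
R1 ← R1 / (-3).
R2 ← R2 − 4·R1.
R3 ← R3 − 3·R1.
R4 ← R4 − 3·R1.
R2 ← R2 / (28/3).
R1 ← R1 + 7/3·R2.
R3 ← R3 − 6·R2.
R4 ← R4 − 12·R2.
R3 ← R3 / (25/14).
R1 ← R1 − 1/4·R3.
R2 ← R2 + 41/28·R3.
R4 ← R4 − 25/7·R3.
R4 reduces to 0 = 0, so the extra equation is consistent.
Reading off the reduced rows gives m = 3, n = -3, p = -2/5.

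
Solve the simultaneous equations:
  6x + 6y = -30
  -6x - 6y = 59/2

no solution

Row-reduce:
R1 ← R1 / (6).
R2 ← R2 + 6·R1.
Row 2 reduces to 0 = -1/2, a contradiction. The system is inconsistent.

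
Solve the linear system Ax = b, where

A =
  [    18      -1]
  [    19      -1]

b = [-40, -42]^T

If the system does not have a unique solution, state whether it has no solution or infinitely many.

x_1 = -2, x_2 = 4

Row-reduce the augmented matrix:
R1 ← R1 / (18).
R2 ← R2 − 19·R1.
R2 ← R2 / (1/18).
R1 ← R1 + 1/18·R2.
Reading off the reduced rows gives x_1 = -2, x_2 = 4.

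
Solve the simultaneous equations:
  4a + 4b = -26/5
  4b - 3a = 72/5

a = -14/5, b = 3/2

Row-reduce the augmented matrix:
R1 ← R1 / (4).
R2 ← R2 + 3·R1.
R2 ← R2 / (7).
R1 ← R1 − 1·R2.
Reading off the reduced rows gives a = -14/5, b = 3/2.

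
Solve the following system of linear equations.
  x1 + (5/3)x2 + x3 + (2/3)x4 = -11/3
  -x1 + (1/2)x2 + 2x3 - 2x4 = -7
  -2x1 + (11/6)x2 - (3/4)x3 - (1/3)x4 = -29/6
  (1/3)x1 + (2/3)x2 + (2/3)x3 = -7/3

x1 = -3, x2 = -4, x3 = 2, x4 = 6

Row-reduce the augmented matrix:
R2 ← R2 + 1·R1.
R3 ← R3 + 2·R1.
R4 ← R4 − 1/3·R1.
R2 ← R2 / (13/6).
R1 ← R1 − 5/3·R2.
R3 ← R3 − 31/6·R2.
R4 ← R4 − 1/9·R2.
R3 ← R3 / (-307/52).
R1 ← R1 + 17/13·R3.
R2 ← R2 − 18/13·R3.
R4 ← R4 − 7/39·R3.
R4 ← R4 / (-74/2763).
R1 ← R1 − 706/921·R4.
R2 ← R2 − 112/307·R4.
R3 ← R3 + 652/921·R4.
Reading off the reduced rows gives x1 = -3, x2 = -4, x3 = 2, x4 = 6.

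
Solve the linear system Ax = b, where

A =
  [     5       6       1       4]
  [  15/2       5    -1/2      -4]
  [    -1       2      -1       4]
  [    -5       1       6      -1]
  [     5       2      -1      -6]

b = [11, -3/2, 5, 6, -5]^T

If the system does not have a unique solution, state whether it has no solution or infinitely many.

Row-reduce:
R1 ← R1 / (5).
R2 ← R2 − 15/2·R1.
R3 ← R3 + 1·R1.
R4 ← R4 + 5·R1.
R5 ← R5 − 5·R1.
R2 ← R2 / (-4).
R1 ← R1 − 6/5·R2.
R3 ← R3 − 16/5·R2.
R4 ← R4 − 7·R2.
R5 ← R5 + 4·R2.
R3 ← R3 / (-12/5).
R1 ← R1 + 2/5·R3.
R2 ← R2 − 1/2·R3.
R4 ← R4 − 7/2·R3.
R4 ← R4 / (-115/6).
R1 ← R1 + 5/3·R4.
R2 ← R2 − 11/6·R4.
R3 ← R3 − 4/3·R4.
Row 5 reduces to 0 = 2, a contradiction. The system is inconsistent.

no solution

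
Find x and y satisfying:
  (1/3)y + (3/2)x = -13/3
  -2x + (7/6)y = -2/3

Row-reduce the augmented matrix:
R1 ← R1 / (3/2).
R2 ← R2 + 2·R1.
R2 ← R2 / (29/18).
R1 ← R1 − 2/9·R2.
Reading off the reduced rows gives x = -2, y = -4.

x = -2, y = -4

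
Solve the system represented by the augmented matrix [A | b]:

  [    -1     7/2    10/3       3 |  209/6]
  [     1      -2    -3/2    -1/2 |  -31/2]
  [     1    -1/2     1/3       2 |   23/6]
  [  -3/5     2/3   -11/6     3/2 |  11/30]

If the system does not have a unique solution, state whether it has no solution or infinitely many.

Row-reduce:
R1 ← R1 / (-1).
R2 ← R2 − 1·R1.
R3 ← R3 − 1·R1.
R4 ← R4 + 3/5·R1.
R2 ← R2 / (3/2).
R1 ← R1 + 7/2·R2.
R3 ← R3 − 3·R2.
R4 ← R4 + 43/30·R2.
Swap R3 and R4.
R3 ← R3 / (-281/135).
R1 ← R1 − 17/18·R3.
R2 ← R2 − 11/9·R3.
Rank is 3 with 4 unknowns, leaving x_4 free.

infinitely many solutions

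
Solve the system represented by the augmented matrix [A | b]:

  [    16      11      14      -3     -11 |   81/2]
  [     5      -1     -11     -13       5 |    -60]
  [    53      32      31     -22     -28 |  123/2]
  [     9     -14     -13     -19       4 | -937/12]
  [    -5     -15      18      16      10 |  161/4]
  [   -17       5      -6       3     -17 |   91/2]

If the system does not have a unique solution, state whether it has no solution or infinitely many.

x_1 = -2/3, x_2 = 1/4, x_3 = 2, x_4 = 7/4, x_5 = -7/3

Row-reduce the augmented matrix:
R1 ← R1 / (16).
R2 ← R2 − 5·R1.
R3 ← R3 − 53·R1.
R4 ← R4 − 9·R1.
R5 ← R5 + 5·R1.
R6 ← R6 + 17·R1.
R2 ← R2 / (-71/16).
R1 ← R1 − 11/16·R2.
R3 ← R3 + 71/16·R2.
R4 ← R4 + 323/16·R2.
R5 ← R5 + 185/16·R2.
R6 ← R6 − 267/16·R2.
Swap R3 and R4.
R3 ← R3 / (3484/71).
R1 ← R1 + 107/71·R3.
R2 ← R2 − 246/71·R3.
R5 ← R5 − 4433/71·R3.
R6 ← R6 + 3475/71·R3.
Swap R4 and R5.
R4 ← R4 / (-349/268).
R1 ← R1 + 3145/3484·R4.
R2 ← R2 − 115/1742·R4.
R3 ← R3 − 2667/3484·R4.
R6 ← R6 + 28161/3484·R4.
Swap R5 and R6.
R5 ← R5 / (-689837/4537).
R1 ← R1 + 65449/4537·R5.
R2 ← R2 − 5111/4537·R5.
R3 ← R3 − 51947/4537·R5.
R4 ← R4 + 5482/349·R5.
R6 reduces to 0 = 0, so the extra equation is consistent.
Reading off the reduced rows gives x_1 = -2/3, x_2 = 1/4, x_3 = 2, x_4 = 7/4, x_5 = -7/3.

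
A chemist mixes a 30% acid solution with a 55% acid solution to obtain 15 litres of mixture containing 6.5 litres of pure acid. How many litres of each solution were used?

litres of solution A: 7, litres of solution B: 8

Let a = litres of solution A, b = litres of solution B.
  a + b = 15
  (3/10)a + (11/20)b = 13/2
From equation 1: a = 15 − b.
Substitute into equation 2 and solve: b = 8.
Then a = 7.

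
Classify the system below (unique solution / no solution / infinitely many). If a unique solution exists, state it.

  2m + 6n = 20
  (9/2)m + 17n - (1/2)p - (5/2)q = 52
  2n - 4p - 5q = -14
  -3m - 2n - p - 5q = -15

Row-reduce:
R1 ← R1 / (2).
R2 ← R2 − 9/2·R1.
R4 ← R4 + 3·R1.
R2 ← R2 / (7/2).
R1 ← R1 − 3·R2.
R3 ← R3 − 2·R2.
R4 ← R4 − 7·R2.
R3 ← R3 / (-26/7).
R1 ← R1 − 3/7·R3.
R2 ← R2 + 1/7·R3.
Row 4 reduces to 0 = 1, a contradiction. The system is inconsistent.

no solution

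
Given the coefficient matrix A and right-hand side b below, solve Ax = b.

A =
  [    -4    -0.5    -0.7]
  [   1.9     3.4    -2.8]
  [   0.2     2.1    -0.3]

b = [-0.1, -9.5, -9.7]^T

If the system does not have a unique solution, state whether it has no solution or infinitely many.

x_1 = 1, x_2 = -5, x_3 = -2

Row-reduce the augmented matrix:
R1 ← R1 / (-4).
R2 ← R2 − 19/10·R1.
R3 ← R3 − 1/5·R1.
R2 ← R2 / (253/80).
R1 ← R1 − 1/8·R2.
R3 ← R3 − 83/40·R2.
R3 ← R3 / (10881/6325).
R1 ← R1 − 378/1265·R3.
R2 ← R2 + 1253/1265·R3.
Reading off the reduced rows gives x_1 = 1, x_2 = -5, x_3 = -2.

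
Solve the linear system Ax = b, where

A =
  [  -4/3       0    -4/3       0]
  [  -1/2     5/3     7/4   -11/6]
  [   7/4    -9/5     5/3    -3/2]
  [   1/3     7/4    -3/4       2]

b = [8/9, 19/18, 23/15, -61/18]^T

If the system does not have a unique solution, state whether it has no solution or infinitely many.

x_1 = -2/3, x_2 = -2/3, x_3 = 0, x_4 = -1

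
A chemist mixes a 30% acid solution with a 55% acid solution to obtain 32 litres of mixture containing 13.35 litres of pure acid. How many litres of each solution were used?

Let a = litres of solution A, b = litres of solution B.
  a + b = 32
  (3/10)a + (11/20)b = 267/20
From equation 1: a = 32 − b.
Substitute into equation 2 and solve: b = 15.
Then a = 17.

litres of solution A: 17, litres of solution B: 15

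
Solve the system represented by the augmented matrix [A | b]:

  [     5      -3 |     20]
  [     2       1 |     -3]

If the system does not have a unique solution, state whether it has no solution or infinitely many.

Row-reduce the augmented matrix:
R1 ← R1 / (5).
R2 ← R2 − 2·R1.
R2 ← R2 / (11/5).
R1 ← R1 + 3/5·R2.
Reading off the reduced rows gives x_1 = 1, x_2 = -5.

x_1 = 1, x_2 = -5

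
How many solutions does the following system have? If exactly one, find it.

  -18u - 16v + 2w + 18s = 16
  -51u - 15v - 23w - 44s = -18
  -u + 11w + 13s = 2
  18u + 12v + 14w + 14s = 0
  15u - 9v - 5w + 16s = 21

Row-reduce:
R1 ← R1 / (-18).
R2 ← R2 + 51·R1.
R3 ← R3 + 1·R1.
R4 ← R4 − 18·R1.
R5 ← R5 − 15·R1.
R2 ← R2 / (91/3).
R1 ← R1 − 8/9·R2.
R3 ← R3 − 8/9·R2.
R4 ← R4 + 4·R2.
R5 ← R5 + 67/3·R2.
R3 ← R3 / (3202/273).
R1 ← R1 − 199/273·R3.
R2 ← R2 + 86/91·R3.
R4 ← R4 − 1112/91·R3.
R5 ← R5 + 2224/91·R3.
R4 ← R4 / (6516/1601).
R1 ← R1 − 1385/1601·R4.
R2 ← R2 + 3107/1601·R4.
R3 ← R3 − 2018/1601·R4.
R5 ← R5 + 13032/1601·R4.
Row 5 reduces to 0 = 3, a contradiction. The system is inconsistent.

no solution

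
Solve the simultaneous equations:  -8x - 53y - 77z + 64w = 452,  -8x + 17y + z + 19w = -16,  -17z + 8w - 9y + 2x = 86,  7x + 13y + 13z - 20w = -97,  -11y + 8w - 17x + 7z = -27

x = 5, y = -3, z = -1, w = 4

Row-reduce the augmented matrix:
R1 ← R1 / (-8).
R2 ← R2 + 8·R1.
R3 ← R3 − 2·R1.
R4 ← R4 − 7·R1.
R5 ← R5 + 17·R1.
R2 ← R2 / (70).
R1 ← R1 − 53/8·R2.
R3 ← R3 + 89/4·R2.
R4 ← R4 + 267/8·R2.
R5 ← R5 − 813/8·R2.
R3 ← R3 / (-401/35).
R1 ← R1 − 157/70·R3.
R2 ← R2 − 39/35·R3.
R4 ← R4 + 1203/70·R3.
R5 ← R5 − 4017/70·R3.
Swap R4 and R5.
R4 ← R4 / (-22621/1604).
R1 ← R1 + 739/401·R4.
R2 ← R2 − 963/3208·R4.
R3 ← R3 + 2715/3208·R4.
R5 reduces to 0 = 0, so the extra equation is consistent.
Reading off the reduced rows gives x = 5, y = -3, z = -1, w = 4.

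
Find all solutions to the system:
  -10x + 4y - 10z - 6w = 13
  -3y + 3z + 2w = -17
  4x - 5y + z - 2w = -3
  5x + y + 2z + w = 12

Row-reduce:
R1 ← R1 / (-10).
R3 ← R3 − 4·R1.
R4 ← R4 − 5·R1.
R2 ← R2 / (-3).
R1 ← R1 + 2/5·R2.
R3 ← R3 + 17/5·R2.
R4 ← R4 − 3·R2.
R3 ← R3 / (-32/5).
R1 ← R1 − 3/5·R3.
R2 ← R2 + 1·R3.
Row 4 reduces to 0 = 3/2, a contradiction. The system is inconsistent.

no solution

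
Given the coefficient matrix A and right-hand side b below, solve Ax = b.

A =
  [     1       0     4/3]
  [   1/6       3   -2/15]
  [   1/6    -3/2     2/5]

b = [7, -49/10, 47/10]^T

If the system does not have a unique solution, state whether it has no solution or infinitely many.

no solution

Row-reduce:
R2 ← R2 − 1/6·R1.
R3 ← R3 − 1/6·R1.
R2 ← R2 / (3).
R3 ← R3 + 3/2·R2.
Row 3 reduces to 0 = 1/2, a contradiction. The system is inconsistent.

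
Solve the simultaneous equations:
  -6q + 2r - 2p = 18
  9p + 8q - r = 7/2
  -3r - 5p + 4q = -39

no solution

Row-reduce:
R1 ← R1 / (-2).
R2 ← R2 − 9·R1.
R3 ← R3 + 5·R1.
R2 ← R2 / (-19).
R1 ← R1 − 3·R2.
R3 ← R3 − 19·R2.
Row 3 reduces to 0 = 1/2, a contradiction. The system is inconsistent.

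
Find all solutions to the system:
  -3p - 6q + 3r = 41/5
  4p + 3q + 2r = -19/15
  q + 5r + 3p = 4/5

Row-reduce the augmented matrix:
R1 ← R1 / (-3).
R2 ← R2 − 4·R1.
R3 ← R3 − 3·R1.
R2 ← R2 / (-5).
R1 ← R1 − 2·R2.
R3 ← R3 + 5·R2.
R3 ← R3 / (2).
R1 ← R1 − 7/5·R3.
R2 ← R2 + 6/5·R3.
Reading off the reduced rows gives p = 8/5, q = -7/3, r = -1/3.

p = 8/5, q = -7/3, r = -1/3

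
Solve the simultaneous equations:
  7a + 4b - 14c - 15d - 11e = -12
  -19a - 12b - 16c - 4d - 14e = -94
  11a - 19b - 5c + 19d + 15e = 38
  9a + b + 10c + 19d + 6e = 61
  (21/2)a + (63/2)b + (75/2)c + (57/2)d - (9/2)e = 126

infinitely many solutions

Row-reduce:
R1 ← R1 / (7).
R2 ← R2 + 19·R1.
R3 ← R3 − 11·R1.
R4 ← R4 − 9·R1.
R5 ← R5 − 21/2·R1.
R2 ← R2 / (-8/7).
R1 ← R1 − 4/7·R2.
R3 ← R3 + 177/7·R2.
R4 ← R4 + 29/7·R2.
R5 ← R5 − 51/2·R2.
R3 ← R3 / (4847/4).
R1 ← R1 + 29·R3.
R2 ← R2 − 189/4·R3.
R4 ← R4 − 895/4·R3.
R5 ← R5 + 9171/8·R3.
R4 ← R4 / (95379/9694).
R1 ← R1 − 946/4847·R4.
R2 ← R2 + 10771/9694·R4.
R3 ← R3 − 8255/9694·R4.
R5 ← R5 − 286137/9694·R4.
Rank is 4 with 5 unknowns, leaving e free.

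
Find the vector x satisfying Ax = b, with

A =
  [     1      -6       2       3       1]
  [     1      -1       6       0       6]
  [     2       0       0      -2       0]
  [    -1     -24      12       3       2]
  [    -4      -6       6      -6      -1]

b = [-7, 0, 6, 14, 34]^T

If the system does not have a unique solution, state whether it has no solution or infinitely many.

no solution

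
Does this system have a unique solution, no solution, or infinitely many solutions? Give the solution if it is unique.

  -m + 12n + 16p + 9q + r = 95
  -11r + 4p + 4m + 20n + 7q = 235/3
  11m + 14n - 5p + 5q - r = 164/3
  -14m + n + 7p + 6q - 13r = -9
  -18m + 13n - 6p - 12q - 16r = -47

Row-reduce the augmented matrix:
R1 ← R1 / (-1).
R2 ← R2 − 4·R1.
R3 ← R3 − 11·R1.
R4 ← R4 + 14·R1.
R5 ← R5 + 18·R1.
R2 ← R2 / (68).
R1 ← R1 + 12·R2.
R3 ← R3 − 146·R2.
R4 ← R4 + 167·R2.
R5 ← R5 + 203·R2.
R3 ← R3 / (25).
R1 ← R1 + 4·R3.
R2 ← R2 − 1·R3.
R4 ← R4 + 50·R3.
R5 ← R5 + 91·R3.
R4 ← R4 / (609/68).
R1 ← R1 − 194/425·R4.
R2 ← R2 − 281/1700·R4.
R3 ← R3 − 397/850·R4.
R5 ← R5 + 313/100·R4.
R5 ← R5 / (27739/725).
R1 ← R1 − 1066/725·R5.
R2 ← R2 + 879/725·R5.
R3 ← R3 − 504/725·R5.
R4 ← R4 − 19/29·R5.
Reading off the reduced rows gives m = 2, n = 3, p = 3, q = 4/3, r = 1.

m = 2, n = 3, p = 3, q = 4/3, r = 1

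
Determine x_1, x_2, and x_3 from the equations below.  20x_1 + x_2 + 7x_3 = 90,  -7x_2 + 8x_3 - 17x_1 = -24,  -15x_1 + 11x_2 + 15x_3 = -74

x_1 = 4, x_2 = -4, x_3 = 2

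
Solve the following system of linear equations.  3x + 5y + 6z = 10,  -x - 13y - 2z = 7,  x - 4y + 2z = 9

no solution

Row-reduce:
R1 ← R1 / (3).
R2 ← R2 + 1·R1.
R3 ← R3 − 1·R1.
R2 ← R2 / (-34/3).
R1 ← R1 − 5/3·R2.
R3 ← R3 + 17/3·R2.
Row 3 reduces to 0 = 1/2, a contradiction. The system is inconsistent.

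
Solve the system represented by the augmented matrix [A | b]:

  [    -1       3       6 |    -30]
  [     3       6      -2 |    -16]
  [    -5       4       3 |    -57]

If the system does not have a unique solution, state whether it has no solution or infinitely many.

x_1 = 6, x_2 = -6, x_3 = -1

Row-reduce the augmented matrix:
R1 ← R1 / (-1).
R2 ← R2 − 3·R1.
R3 ← R3 + 5·R1.
R2 ← R2 / (15).
R1 ← R1 + 3·R2.
R3 ← R3 + 11·R2.
R3 ← R3 / (-229/15).
R1 ← R1 + 14/5·R3.
R2 ← R2 − 16/15·R3.
Reading off the reduced rows gives x_1 = 6, x_2 = -6, x_3 = -1.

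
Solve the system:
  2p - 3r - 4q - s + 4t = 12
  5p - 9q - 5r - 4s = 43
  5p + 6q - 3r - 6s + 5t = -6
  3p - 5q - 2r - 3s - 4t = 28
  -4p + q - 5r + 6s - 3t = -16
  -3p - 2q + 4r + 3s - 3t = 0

no solution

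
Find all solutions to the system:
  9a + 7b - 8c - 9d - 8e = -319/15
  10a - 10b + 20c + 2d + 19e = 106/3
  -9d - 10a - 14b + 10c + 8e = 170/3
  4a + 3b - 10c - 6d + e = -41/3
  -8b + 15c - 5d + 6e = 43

Row-reduce the augmented matrix:
R1 ← R1 / (9).
R2 ← R2 − 10·R1.
R3 ← R3 + 10·R1.
R4 ← R4 − 4·R1.
R2 ← R2 / (-160/9).
R1 ← R1 − 7/9·R2.
R3 ← R3 + 56/9·R2.
R4 ← R4 + 1/9·R2.
R5 ← R5 + 8·R2.
R3 ← R3 / (-9).
R1 ← R1 − 3/8·R3.
R2 ← R2 + 13/8·R3.
R4 ← R4 + 53/8·R3.
R5 ← R5 − 2·R3.
R4 ← R4 / (5401/360).
R1 ← R1 + 173/120·R4.
R2 ← R2 − 253/72·R4.
R3 ← R3 − 116/45·R4.
R5 ← R5 + 140/9·R4.
R5 ← R5 / (81111/21604).
R1 ← R1 − 5735/5401·R5.
R2 ← R2 + 2463/982·R5.
R3 ← R3 + 19799/21604·R5.
R4 ← R4 − 8799/10802·R5.
Reading off the reduced rows gives a = -2, b = 1, c = 11/5, d = -2, e = 4/3.

a = -2, b = 1, c = 11/5, d = -2, e = 4/3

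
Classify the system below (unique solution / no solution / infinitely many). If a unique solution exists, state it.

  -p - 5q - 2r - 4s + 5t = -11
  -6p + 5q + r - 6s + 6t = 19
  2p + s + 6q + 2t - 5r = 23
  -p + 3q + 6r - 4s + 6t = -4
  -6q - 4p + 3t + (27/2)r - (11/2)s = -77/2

infinitely many solutions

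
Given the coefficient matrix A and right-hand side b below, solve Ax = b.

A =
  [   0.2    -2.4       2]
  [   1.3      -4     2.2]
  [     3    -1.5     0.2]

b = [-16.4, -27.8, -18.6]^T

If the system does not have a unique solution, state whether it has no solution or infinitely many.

x_1 = -4, x_2 = 4, x_3 = -3

Row-reduce the augmented matrix:
R1 ← R1 / (1/5).
R2 ← R2 − 13/10·R1.
R3 ← R3 − 3·R1.
R2 ← R2 / (58/5).
R1 ← R1 + 12·R2.
R3 ← R3 − 69/2·R2.
R3 ← R3 / (673/290).
R1 ← R1 + 34/29·R3.
R2 ← R2 + 27/29·R3.
Reading off the reduced rows gives x_1 = -4, x_2 = 4, x_3 = -3.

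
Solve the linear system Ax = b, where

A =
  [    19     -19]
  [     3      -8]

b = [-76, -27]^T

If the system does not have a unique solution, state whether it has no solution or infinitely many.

Row-reduce the augmented matrix:
R1 ← R1 / (19).
R2 ← R2 − 3·R1.
R2 ← R2 / (-5).
R1 ← R1 + 1·R2.
Reading off the reduced rows gives x_1 = -1, x_2 = 3.

x_1 = -1, x_2 = 3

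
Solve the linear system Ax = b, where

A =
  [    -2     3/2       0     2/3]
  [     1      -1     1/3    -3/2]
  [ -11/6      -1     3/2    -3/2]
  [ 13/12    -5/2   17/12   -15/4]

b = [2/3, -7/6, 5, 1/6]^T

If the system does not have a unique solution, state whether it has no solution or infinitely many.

infinitely many solutions

Row-reduce:
R1 ← R1 / (-2).
R2 ← R2 − 1·R1.
R3 ← R3 + 11/6·R1.
R4 ← R4 − 13/12·R1.
R2 ← R2 / (-1/4).
R1 ← R1 + 3/4·R2.
R3 ← R3 + 19/8·R2.
R4 ← R4 + 27/16·R2.
R3 ← R3 / (-5/3).
R1 ← R1 + 1·R3.
R2 ← R2 + 4/3·R3.
R4 ← R4 + 5/6·R3.
Rank is 3 with 4 unknowns, leaving x_4 free.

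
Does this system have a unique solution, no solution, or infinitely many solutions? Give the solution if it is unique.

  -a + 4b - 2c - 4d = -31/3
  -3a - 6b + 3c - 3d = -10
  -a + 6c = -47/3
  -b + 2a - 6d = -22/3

a = 5/3, b = -4/3, c = -7/3, d = 2

Row-reduce the augmented matrix:
R1 ← R1 / (-1).
R2 ← R2 + 3·R1.
R3 ← R3 + 1·R1.
R4 ← R4 − 2·R1.
R2 ← R2 / (-18).
R1 ← R1 + 4·R2.
R3 ← R3 + 4·R2.
R4 ← R4 − 7·R2.
R3 ← R3 / (6).
R2 ← R2 + 1/2·R3.
R4 ← R4 + 1/2·R3.
R4 ← R4 / (-31/3).
R1 ← R1 − 2·R4.
R2 ← R2 + 1/3·R4.
R3 ← R3 − 1/3·R4.
Reading off the reduced rows gives a = 5/3, b = -4/3, c = -7/3, d = 2.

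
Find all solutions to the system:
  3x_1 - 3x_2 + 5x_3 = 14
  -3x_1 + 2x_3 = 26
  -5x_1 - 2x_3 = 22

Row-reduce the augmented matrix:
R1 ← R1 / (3).
R2 ← R2 + 3·R1.
R3 ← R3 + 5·R1.
R2 ← R2 / (-3).
R1 ← R1 + 1·R2.
R3 ← R3 + 5·R2.
R3 ← R3 / (-16/3).
R1 ← R1 + 2/3·R3.
R2 ← R2 + 7/3·R3.
Reading off the reduced rows gives x_1 = -6, x_2 = -4, x_3 = 4.

x_1 = -6, x_2 = -4, x_3 = 4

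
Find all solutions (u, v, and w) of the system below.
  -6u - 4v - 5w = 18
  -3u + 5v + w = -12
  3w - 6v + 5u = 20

u = -2, v = -4, w = 2

Row-reduce the augmented matrix:
R1 ← R1 / (-6).
R2 ← R2 + 3·R1.
R3 ← R3 − 5·R1.
R2 ← R2 / (7).
R1 ← R1 − 2/3·R2.
R3 ← R3 + 28/3·R2.
R3 ← R3 / (7/2).
R1 ← R1 − 1/2·R3.
R2 ← R2 − 1/2·R3.
Reading off the reduced rows gives u = -2, v = -4, w = 2.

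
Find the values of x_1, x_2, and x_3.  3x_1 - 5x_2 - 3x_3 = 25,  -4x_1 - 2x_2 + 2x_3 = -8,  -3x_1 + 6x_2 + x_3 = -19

Row-reduce the augmented matrix:
R1 ← R1 / (3).
R2 ← R2 + 4·R1.
R3 ← R3 + 3·R1.
R2 ← R2 / (-26/3).
R1 ← R1 + 5/3·R2.
R3 ← R3 − 1·R2.
R3 ← R3 / (-29/13).
R1 ← R1 + 8/13·R3.
R2 ← R2 − 3/13·R3.
Reading off the reduced rows gives x_1 = 1, x_2 = -2, x_3 = -4.

x_1 = 1, x_2 = -2, x_3 = -4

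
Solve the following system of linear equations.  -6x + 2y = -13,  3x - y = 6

no solution

Row-reduce:
R1 ← R1 / (-6).
R2 ← R2 − 3·R1.
Row 2 reduces to 0 = -1/2, a contradiction. The system is inconsistent.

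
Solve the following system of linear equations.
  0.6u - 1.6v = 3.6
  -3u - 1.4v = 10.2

Row-reduce the augmented matrix:
R1 ← R1 / (3/5).
R2 ← R2 + 3·R1.
R2 ← R2 / (-47/5).
R1 ← R1 + 8/3·R2.
Reading off the reduced rows gives u = -2, v = -3.

u = -2, v = -3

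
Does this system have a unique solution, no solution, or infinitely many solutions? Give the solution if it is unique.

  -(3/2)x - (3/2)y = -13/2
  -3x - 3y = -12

no solution

Row-reduce:
R1 ← R1 / (-3/2).
R2 ← R2 + 3·R1.
Row 2 reduces to 0 = 1, a contradiction. The system is inconsistent.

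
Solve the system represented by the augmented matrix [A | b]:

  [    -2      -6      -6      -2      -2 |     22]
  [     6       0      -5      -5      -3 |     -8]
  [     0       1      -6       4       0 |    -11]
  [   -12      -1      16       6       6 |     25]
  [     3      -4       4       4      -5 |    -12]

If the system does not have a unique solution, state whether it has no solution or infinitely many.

Row-reduce:
R1 ← R1 / (-2).
R2 ← R2 − 6·R1.
R4 ← R4 + 12·R1.
R5 ← R5 − 3·R1.
R2 ← R2 / (-18).
R1 ← R1 − 3·R2.
R3 ← R3 − 1·R2.
R4 ← R4 − 35·R2.
R5 ← R5 + 13·R2.
R3 ← R3 / (-131/18).
R1 ← R1 + 5/6·R3.
R2 ← R2 − 23/18·R3.
R4 ← R4 − 131/18·R3.
R5 ← R5 − 209/18·R3.
Swap R4 and R5.
R4 ← R4 / (1880/131).
R1 ← R1 + 160/131·R4.
R2 ← R2 − 158/131·R4.
R3 ← R3 + 61/131·R4.
Row 5 reduces to 0 = -2, a contradiction. The system is inconsistent.

no solution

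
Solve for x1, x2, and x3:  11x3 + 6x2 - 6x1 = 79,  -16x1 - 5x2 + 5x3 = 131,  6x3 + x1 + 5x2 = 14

Row-reduce the augmented matrix:
R1 ← R1 / (-6).
R2 ← R2 + 16·R1.
R3 ← R3 − 1·R1.
R2 ← R2 / (-21).
R1 ← R1 + 1·R2.
R3 ← R3 − 6·R2.
R3 ← R3 / (37/42).
R1 ← R1 + 85/126·R3.
R2 ← R2 − 73/63·R3.
Reading off the reduced rows gives x1 = -6, x2 = -2, x3 = 5.

x1 = -6, x2 = -2, x3 = 5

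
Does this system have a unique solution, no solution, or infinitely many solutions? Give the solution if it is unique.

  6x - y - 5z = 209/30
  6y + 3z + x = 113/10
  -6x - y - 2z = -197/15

Row-reduce the augmented matrix:
R1 ← R1 / (6).
R2 ← R2 − 1·R1.
R3 ← R3 + 6·R1.
R2 ← R2 / (37/6).
R1 ← R1 + 1/6·R2.
R3 ← R3 + 2·R2.
R3 ← R3 / (-213/37).
R1 ← R1 + 27/37·R3.
R2 ← R2 − 23/37·R3.
Reading off the reduced rows gives x = 9/5, y = 4/3, z = 1/2.

x = 9/5, y = 4/3, z = 1/2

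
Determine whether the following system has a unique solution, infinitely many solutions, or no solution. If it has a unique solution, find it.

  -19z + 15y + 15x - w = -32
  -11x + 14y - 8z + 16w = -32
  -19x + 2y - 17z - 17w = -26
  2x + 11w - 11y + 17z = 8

x = 0, y = 4, z = 5, w = -3

Row-reduce the augmented matrix:
R1 ← R1 / (15).
R2 ← R2 + 11·R1.
R3 ← R3 + 19·R1.
R4 ← R4 − 2·R1.
R2 ← R2 / (25).
R1 ← R1 − 1·R2.
R3 ← R3 − 21·R2.
R4 ← R4 + 13·R2.
R3 ← R3 / (-8491/375).
R1 ← R1 + 146/375·R3.
R2 ← R2 + 329/375·R3.
R4 ← R4 − 1016/125·R3.
R4 ← R4 / (67176/8491).
R1 ← R1 + 1212/8491·R4.
R2 ← R2 − 2202/1213·R4.
R3 ← R3 − 11659/8491·R4.
Reading off the reduced rows gives x = 0, y = 4, z = 5, w = -3.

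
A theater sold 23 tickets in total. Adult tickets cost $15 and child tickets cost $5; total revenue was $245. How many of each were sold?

Let a = adult tickets, c = child tickets.
  a + c = 23
  15a + 5c = 245
Row-reduce the augmented matrix:
R2 ← R2 − 15·R1.
R2 ← R2 / (-10).
R1 ← R1 − 1·R2.
Reading off the reduced rows gives a = 13, c = 10.

adult tickets: 13, child tickets: 10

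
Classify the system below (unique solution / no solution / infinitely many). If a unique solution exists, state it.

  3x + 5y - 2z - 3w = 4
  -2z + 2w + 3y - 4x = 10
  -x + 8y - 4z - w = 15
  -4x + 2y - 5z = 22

no solution

Row-reduce:
R1 ← R1 / (3).
R2 ← R2 + 4·R1.
R3 ← R3 + 1·R1.
R4 ← R4 + 4·R1.
R2 ← R2 / (29/3).
R1 ← R1 − 5/3·R2.
R3 ← R3 − 29/3·R2.
R4 ← R4 − 26/3·R2.
Swap R3 and R4.
R3 ← R3 / (-101/29).
R1 ← R1 − 4/29·R3.
R2 ← R2 + 14/29·R3.
Row 4 reduces to 0 = 1, a contradiction. The system is inconsistent.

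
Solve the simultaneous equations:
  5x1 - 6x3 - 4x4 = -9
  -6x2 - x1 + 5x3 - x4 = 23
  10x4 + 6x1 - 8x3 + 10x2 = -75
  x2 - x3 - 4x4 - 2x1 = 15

Row-reduce:
R1 ← R1 / (5).
R2 ← R2 + 1·R1.
R3 ← R3 − 6·R1.
R4 ← R4 + 2·R1.
R2 ← R2 / (-6).
R3 ← R3 − 10·R2.
R4 ← R4 − 1·R2.
R3 ← R3 / (83/15).
R1 ← R1 + 6/5·R3.
R2 ← R2 + 19/30·R3.
R4 ← R4 + 83/30·R3.
Row 4 reduces to 0 = 1/2, a contradiction. The system is inconsistent.

no solution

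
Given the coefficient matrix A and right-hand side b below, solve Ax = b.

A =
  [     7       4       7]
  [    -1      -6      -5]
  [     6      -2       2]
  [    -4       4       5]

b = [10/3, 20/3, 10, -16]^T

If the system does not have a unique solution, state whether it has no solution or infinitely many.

Row-reduce the augmented matrix:
R1 ← R1 / (7).
R2 ← R2 + 1·R1.
R3 ← R3 − 6·R1.
R4 ← R4 + 4·R1.
R2 ← R2 / (-38/7).
R1 ← R1 − 4/7·R2.
R3 ← R3 + 38/7·R2.
R4 ← R4 − 44/7·R2.
Swap R3 and R4.
R3 ← R3 / (83/19).
R1 ← R1 − 11/19·R3.
R2 ← R2 − 14/19·R3.
R4 reduces to 0 = 0, so the extra equation is consistent.
Reading off the reduced rows gives x_1 = 2, x_2 = -1/3, x_3 = -4/3.

x_1 = 2, x_2 = -1/3, x_3 = -4/3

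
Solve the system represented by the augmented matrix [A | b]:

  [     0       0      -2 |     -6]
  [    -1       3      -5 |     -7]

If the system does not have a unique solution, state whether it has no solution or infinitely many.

Row-reduce:
Swap R1 and R2.
R1 ← R1 / (-1).
R2 ← R2 / (-2).
R1 ← R1 − 5·R2.
Rank is 2 with 3 unknowns, leaving x_2 free.

infinitely many solutions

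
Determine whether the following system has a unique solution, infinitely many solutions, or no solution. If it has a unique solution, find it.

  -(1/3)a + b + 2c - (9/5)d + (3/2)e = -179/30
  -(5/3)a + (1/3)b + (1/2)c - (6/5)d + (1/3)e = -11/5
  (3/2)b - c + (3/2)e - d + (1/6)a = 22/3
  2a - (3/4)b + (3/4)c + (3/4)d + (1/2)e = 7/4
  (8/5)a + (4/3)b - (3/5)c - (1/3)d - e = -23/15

a = 2, b = -5, c = -6, d = -4, e = 3

Row-reduce the augmented matrix:
R1 ← R1 / (-1/3).
R2 ← R2 + 5/3·R1.
R3 ← R3 − 1/6·R1.
R4 ← R4 − 2·R1.
R5 ← R5 − 8/5·R1.
R2 ← R2 / (-14/3).
R1 ← R1 + 3·R2.
R3 ← R3 − 2·R2.
R4 ← R4 − 21/4·R2.
R5 ← R5 − 92/15·R2.
R3 ← R3 / (-57/14).
R1 ← R1 − 3/28·R3.
R2 ← R2 − 57/28·R3.
R4 ← R4 − 33/16·R3.
R5 ← R5 + 122/35·R3.
R4 ← R4 / (-827/1520).
R1 ← R1 − 161/380·R4.
R2 ← R2 + 19/20·R4.
R3 ← R3 + 101/285·R4.
R5 ← R5 − 61/1425·R4.
R5 ← R5 / (-20141/8270).
R1 ← R1 − 1457/1654·R5.
R2 ← R2 + 1089/1654·R5.
R3 ← R3 + 1150/2481·R5.
R4 ← R4 + 3105/1654·R5.
Reading off the reduced rows gives a = 2, b = -5, c = -6, d = -4, e = 3.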